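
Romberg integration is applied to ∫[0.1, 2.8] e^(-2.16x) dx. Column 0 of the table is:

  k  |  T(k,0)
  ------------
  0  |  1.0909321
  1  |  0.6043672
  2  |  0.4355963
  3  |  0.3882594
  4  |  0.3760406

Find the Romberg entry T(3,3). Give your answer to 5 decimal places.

Richardson extrapolation on the trapezoidal column (denominator 4−1=3):
T(1,1) = (4·0.6043672 − 1.0909321) / 3 = 0.4421789
T(2,1) = (4·0.4355963 − 0.6043672) / 3 = 0.3793393
T(3,1) = (4·0.3882594 − 0.4355963) / 3 = 0.3724804
T(2,2) = 0.3793393 + (0.3793393 − 0.4421789)/15 = 0.3751500
T(3,2) = (16·0.3724804 − 0.3793393) / 15 = 0.3720231
T(3,3) = (64·0.3720231 − 0.3751500) / 63 = 0.3719735
(Column j=1 coincides with Simpson's rule on the same nodes.)

0.37197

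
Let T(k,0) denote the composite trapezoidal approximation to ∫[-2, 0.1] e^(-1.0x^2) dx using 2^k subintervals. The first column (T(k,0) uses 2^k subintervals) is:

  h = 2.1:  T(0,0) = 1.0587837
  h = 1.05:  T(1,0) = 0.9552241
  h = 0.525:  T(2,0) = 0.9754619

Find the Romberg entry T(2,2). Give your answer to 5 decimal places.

0.98631

Richardson extrapolation on the trapezoidal column (denominator 4−1=3):
T(1,1) = (4·0.9552241 − 1.0587837) / 3 = 0.9207042
T(2,1) = 0.9754619 + (0.9754619 − 0.9552241)/3 = 0.9822078
T(2,2) = 0.9822078 + (0.9822078 − 0.9207042)/15 = 0.9863080
(Column j=1 coincides with Simpson's rule on the same nodes.)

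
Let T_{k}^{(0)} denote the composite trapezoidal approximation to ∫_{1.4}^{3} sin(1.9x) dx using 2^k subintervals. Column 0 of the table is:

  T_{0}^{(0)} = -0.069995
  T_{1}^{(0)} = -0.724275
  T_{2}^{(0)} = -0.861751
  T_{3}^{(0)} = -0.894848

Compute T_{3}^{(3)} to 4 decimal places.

Richardson extrapolation on the trapezoidal column (denominator 4−1=3):
T_{1}^{(1)} = (4·(-0.724275) − (-0.069995)) / 3 = -0.942368
T_{2}^{(1)} = -0.861751 + (-0.861751 − (-0.724275))/3 = -0.907576
T_{3}^{(1)} = (4·(-0.894848) − (-0.861751)) / 3 = -0.905880
T_{2}^{(2)} = (16·(-0.907576) − (-0.942368)) / 15 = -0.905257
T_{3}^{(2)} = (16·(-0.905880) − (-0.907576)) / 15 = -0.905767
T_{3}^{(3)} = -0.905767 + (-0.905767 − (-0.905257))/63 = -0.905775
(Column j=1 coincides with Simpson's rule on the same nodes.)

-0.9058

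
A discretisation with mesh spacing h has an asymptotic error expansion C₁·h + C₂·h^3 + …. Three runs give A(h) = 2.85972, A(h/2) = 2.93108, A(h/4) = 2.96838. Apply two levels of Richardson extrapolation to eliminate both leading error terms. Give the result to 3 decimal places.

3.006

First eliminate the h term (factor 2^1 = 2):
  B₁ = (2·2.93108 − 2.85972)/1 = 3.00244
  B₂ = (2·2.96838 − 2.93108)/1 = 3.00568
Then eliminate the h^3 term (factor 2^3 = 8):
  (8·3.00568 − 3.00244)/7 = 3.00614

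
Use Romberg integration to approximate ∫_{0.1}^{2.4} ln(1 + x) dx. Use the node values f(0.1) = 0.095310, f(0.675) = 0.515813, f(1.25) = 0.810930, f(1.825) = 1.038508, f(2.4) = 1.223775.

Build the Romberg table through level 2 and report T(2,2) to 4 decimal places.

1.7557

T(0,0) (trapezoid, 1 panel, h=2.3000): 1.516948
T(1,0) (trapezoid, 2 panels, h=1.1500): 1.691043
T(2,0) (trapezoid, 4 panels, h=0.5750): 1.739256
T(1,1) = 1.691043 + (1.691043 − 1.516948)/3 = 1.749075
T(2,1) = 1.739256 + (1.739256 − 1.691043)/3 = 1.755327
T(2,2) = 1.755327 + (1.755327 − 1.749075)/15 = 1.755744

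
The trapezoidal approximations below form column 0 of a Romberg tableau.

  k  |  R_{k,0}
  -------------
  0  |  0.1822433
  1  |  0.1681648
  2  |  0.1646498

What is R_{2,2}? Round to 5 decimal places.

R_{1,1} = (4·0.1681648 − 0.1822433) / 3 = 0.1634720
R_{2,1} = 0.1646498 + (0.1646498 − 0.1681648)/3 = 0.1634781
R_{2,2} = 0.1634781 + (0.1634781 − 0.1634720)/15 = 0.1634785
(Column j=1 coincides with Simpson's rule on the same nodes.)

0.16348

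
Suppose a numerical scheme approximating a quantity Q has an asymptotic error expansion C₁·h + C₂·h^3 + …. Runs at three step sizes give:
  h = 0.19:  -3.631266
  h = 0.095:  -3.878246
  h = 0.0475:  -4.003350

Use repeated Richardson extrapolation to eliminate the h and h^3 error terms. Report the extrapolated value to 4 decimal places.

First eliminate the h term (factor 2^1 = 2):
  B₁ = (2·(-3.878246) − (-3.631266))/1 = -4.125226
  B₂ = (2·(-4.003350) − (-3.878246))/1 = -4.128454
Then eliminate the h^3 term (factor 2^3 = 8):
  (8·(-4.128454) − (-4.125226))/7 = -4.128915

-4.1289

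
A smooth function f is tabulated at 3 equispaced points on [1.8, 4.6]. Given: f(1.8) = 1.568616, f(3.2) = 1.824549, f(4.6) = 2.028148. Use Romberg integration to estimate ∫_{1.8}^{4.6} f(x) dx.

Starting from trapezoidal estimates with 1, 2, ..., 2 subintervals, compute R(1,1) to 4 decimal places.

R(0,0) (trapezoid, 1 panel, h=2.8000): 5.035470
R(1,0) (trapezoid, 2 panels, h=1.4000): 5.072103
R(1,1) = 5.072103 + (5.072103 − 5.035470)/3 = 5.084314

5.0843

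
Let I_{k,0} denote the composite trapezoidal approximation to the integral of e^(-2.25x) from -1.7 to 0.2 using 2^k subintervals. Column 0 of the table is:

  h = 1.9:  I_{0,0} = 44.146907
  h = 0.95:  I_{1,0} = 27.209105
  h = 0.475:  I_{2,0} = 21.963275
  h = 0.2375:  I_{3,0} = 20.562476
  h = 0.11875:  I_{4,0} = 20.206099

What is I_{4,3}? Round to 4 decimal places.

I_{2,1} = 21.963275 + (21.963275 − 27.209105)/3 = 20.214665
I_{3,1} = 20.562476 + (20.562476 − 21.963275)/3 = 20.095543
I_{4,1} = (4·20.206099 − 20.562476) / 3 = 20.087307
I_{3,2} = 20.095543 + (20.095543 − 20.214665)/15 = 20.087602
I_{4,2} = 20.087307 + (20.087307 − 20.095543)/15 = 20.086758
I_{4,3} = (64·20.086758 − 20.087602) / 63 = 20.086745

20.0867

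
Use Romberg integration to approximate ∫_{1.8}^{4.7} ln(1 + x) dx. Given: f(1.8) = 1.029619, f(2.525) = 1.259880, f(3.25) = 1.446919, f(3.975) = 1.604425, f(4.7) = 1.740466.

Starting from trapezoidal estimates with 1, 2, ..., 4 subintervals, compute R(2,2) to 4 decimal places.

4.1377

R(0,0) (trapezoid, 1 panel, h=2.9000): 4.016623
R(1,0) (trapezoid, 2 panels, h=1.4500): 4.106344
R(2,0) (trapezoid, 4 panels, h=0.7250): 4.129793
R(1,1) = 4.106344 + (4.106344 − 4.016623)/3 = 4.136251
R(2,1) = 4.129793 + (4.129793 − 4.106344)/3 = 4.137609
R(2,2) = 4.137609 + (4.137609 − 4.136251)/15 = 4.137700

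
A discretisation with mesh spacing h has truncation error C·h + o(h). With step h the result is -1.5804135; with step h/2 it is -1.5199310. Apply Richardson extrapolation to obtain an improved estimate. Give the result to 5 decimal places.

-1.45945

The leading error scales as h; refining by a factor of 2 reduces it by 2^1 = 2.
Extrapolated value = (2·A(h/2) − A(h)) / (2 − 1)
= (2·(-1.5199310) − (-1.5804135)) / 1
= -1.4594485 / 1 = -1.4594485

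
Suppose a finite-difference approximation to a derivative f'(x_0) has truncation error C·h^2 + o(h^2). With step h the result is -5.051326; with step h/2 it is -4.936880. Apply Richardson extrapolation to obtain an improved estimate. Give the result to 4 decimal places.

-4.8987

The leading error scales as h^2; refining by a factor of 2 reduces it by 2^2 = 4.
Extrapolated value = (4·A(h/2) − A(h)) / (4 − 1)
= (4·(-4.936880) − (-5.051326)) / 3
= -14.696194 / 3 = -4.898731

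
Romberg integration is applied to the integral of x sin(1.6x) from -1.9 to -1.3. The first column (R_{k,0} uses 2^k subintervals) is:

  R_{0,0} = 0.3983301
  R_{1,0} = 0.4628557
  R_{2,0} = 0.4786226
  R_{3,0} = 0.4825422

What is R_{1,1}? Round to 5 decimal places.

0.48436

Richardson extrapolation on the trapezoidal column (denominator 4−1=3):
R_{1,1} = (4·0.4628557 − 0.3983301) / 3 = 0.4843642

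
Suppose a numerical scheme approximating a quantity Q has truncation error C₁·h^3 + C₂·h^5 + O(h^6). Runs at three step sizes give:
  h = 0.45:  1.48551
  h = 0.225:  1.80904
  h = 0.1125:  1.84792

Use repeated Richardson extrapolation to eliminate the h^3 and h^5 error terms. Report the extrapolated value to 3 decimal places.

1.853

First eliminate the h^3 term (factor 2^3 = 8):
  B₁ = (8·1.80904 − 1.48551)/7 = 1.85526
  B₂ = (8·1.84792 − 1.80904)/7 = 1.85347
Then eliminate the h^5 term (factor 2^5 = 32):
  (32·1.85347 − 1.85526)/31 = 1.85341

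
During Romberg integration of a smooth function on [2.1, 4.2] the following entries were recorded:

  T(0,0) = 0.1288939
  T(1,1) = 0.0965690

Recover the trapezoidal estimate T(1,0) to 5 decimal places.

0.10465

From T(1,1) = (4·T(1,0) − T(0,0))/3, solve for T(1,0):
4·T(1,0) = 3·0.0965690 + 0.1288939 = 0.4186009
T(1,0) = 0.1046502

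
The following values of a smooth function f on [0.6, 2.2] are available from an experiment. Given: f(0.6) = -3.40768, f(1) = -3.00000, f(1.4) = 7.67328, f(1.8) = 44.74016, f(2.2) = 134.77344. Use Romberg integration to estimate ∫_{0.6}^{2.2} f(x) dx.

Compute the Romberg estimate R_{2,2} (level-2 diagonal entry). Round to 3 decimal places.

41.730

R_{0,0} (trapezoid, 1 panel, h=1.6000): 105.09261
R_{1,0} (trapezoid, 2 panels, h=0.8000): 58.68493
R_{2,0} (trapezoid, 4 panels, h=0.4000): 46.03853
R_{1,1} = 58.68493 + (58.68493 − 105.09261)/3 = 43.21570
R_{2,1} = 46.03853 + (46.03853 − 58.68493)/3 = 41.82306
R_{2,2} = 41.82306 + (41.82306 − 43.21570)/15 = 41.73022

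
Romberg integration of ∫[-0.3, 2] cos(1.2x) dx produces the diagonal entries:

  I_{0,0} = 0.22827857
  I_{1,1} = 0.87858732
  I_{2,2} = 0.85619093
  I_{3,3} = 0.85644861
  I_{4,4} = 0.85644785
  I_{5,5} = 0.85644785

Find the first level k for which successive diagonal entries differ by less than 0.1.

k = 2

|I_{1,1} − I_{0,0}| = 0.65030875 ≥ 0.1
|I_{2,2} − I_{1,1}| = 0.02239639 < 0.1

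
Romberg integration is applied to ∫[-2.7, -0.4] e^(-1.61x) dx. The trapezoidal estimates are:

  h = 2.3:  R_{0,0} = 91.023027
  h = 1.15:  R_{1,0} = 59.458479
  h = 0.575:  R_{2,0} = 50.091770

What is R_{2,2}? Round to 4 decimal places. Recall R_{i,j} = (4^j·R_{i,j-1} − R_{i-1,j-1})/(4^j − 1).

Richardson extrapolation on the trapezoidal column (denominator 4−1=3):
R_{1,1} = 59.458479 + (59.458479 − 91.023027)/3 = 48.936963
R_{2,1} = (4·50.091770 − 59.458479) / 3 = 46.969534
R_{2,2} = 46.969534 + (46.969534 − 48.936963)/15 = 46.838372

46.8384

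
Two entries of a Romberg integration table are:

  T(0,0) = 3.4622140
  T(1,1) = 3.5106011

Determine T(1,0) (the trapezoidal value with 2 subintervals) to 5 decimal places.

From T(1,1) = (4·T(1,0) − T(0,0))/3, solve for T(1,0):
4·T(1,0) = 3·3.5106011 + 3.4622140 = 13.9940173
T(1,0) = 3.4985043

3.49850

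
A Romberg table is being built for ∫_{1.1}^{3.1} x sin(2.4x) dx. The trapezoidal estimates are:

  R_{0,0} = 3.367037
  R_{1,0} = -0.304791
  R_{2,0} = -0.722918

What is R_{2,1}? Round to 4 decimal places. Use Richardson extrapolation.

Richardson extrapolation on the trapezoidal column (denominator 4−1=3):
R_{2,1} = -0.722918 + (-0.722918 − (-0.304791))/3 = -0.862294
(Column j=1 coincides with Simpson's rule on the same nodes.)

-0.8623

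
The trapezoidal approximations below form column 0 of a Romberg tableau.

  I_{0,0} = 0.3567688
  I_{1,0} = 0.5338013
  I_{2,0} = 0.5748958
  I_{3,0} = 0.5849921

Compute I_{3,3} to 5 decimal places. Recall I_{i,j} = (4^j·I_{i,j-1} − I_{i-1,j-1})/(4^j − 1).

I_{1,1} = 0.5338013 + (0.5338013 − 0.3567688)/3 = 0.5928121
I_{2,1} = 0.5748958 + (0.5748958 − 0.5338013)/3 = 0.5885940
I_{3,1} = (4·0.5849921 − 0.5748958) / 3 = 0.5883575
I_{2,2} = 0.5885940 + (0.5885940 − 0.5928121)/15 = 0.5883128
I_{3,2} = 0.5883575 + (0.5883575 − 0.5885940)/15 = 0.5883417
I_{3,3} = (64·0.5883417 − 0.5883128) / 63 = 0.5883422

0.58834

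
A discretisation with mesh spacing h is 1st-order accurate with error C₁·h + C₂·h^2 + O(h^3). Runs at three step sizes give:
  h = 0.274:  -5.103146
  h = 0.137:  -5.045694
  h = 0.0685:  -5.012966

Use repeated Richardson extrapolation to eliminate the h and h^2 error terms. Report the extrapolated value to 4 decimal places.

-4.9776

First eliminate the h term (factor 2^1 = 2):
  B₁ = (2·(-5.045694) − (-5.103146))/1 = -4.988242
  B₂ = (2·(-5.012966) − (-5.045694))/1 = -4.980238
Then eliminate the h^2 term (factor 2^2 = 4):
  (4·(-4.980238) − (-4.988242))/3 = -4.977570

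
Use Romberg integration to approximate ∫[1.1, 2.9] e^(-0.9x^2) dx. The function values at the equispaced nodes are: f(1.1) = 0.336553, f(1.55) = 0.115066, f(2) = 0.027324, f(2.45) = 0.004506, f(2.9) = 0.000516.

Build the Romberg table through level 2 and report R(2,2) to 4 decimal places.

0.1303

R(0,0) (trapezoid, 1 panel, h=1.8000): 0.303362
R(1,0) (trapezoid, 2 panels, h=0.9000): 0.176273
R(2,0) (trapezoid, 4 panels, h=0.4500): 0.141944
R(1,1) = 0.176273 + (0.176273 − 0.303362)/3 = 0.133910
R(2,1) = 0.141944 + (0.141944 − 0.176273)/3 = 0.130501
R(2,2) = 0.130501 + (0.130501 − 0.133910)/15 = 0.130274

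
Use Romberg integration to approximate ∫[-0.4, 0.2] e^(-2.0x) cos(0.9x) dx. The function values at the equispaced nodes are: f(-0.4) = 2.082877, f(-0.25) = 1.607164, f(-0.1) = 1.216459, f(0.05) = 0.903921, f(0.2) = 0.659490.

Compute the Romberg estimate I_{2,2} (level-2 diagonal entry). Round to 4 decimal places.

I_{0,0} (trapezoid, 1 panel, h=0.6000): 0.822710
I_{1,0} (trapezoid, 2 panels, h=0.3000): 0.776293
I_{2,0} (trapezoid, 4 panels, h=0.1500): 0.764809
I_{1,1} = 0.776293 + (0.776293 − 0.822710)/3 = 0.760821
I_{2,1} = 0.764809 + (0.764809 − 0.776293)/3 = 0.760981
I_{2,2} = 0.760981 + (0.760981 − 0.760821)/15 = 0.760992

0.7610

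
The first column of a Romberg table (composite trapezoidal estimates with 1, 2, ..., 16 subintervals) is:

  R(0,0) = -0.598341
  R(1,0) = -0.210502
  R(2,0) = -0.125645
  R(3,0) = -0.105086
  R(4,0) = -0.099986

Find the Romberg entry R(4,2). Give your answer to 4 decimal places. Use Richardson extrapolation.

R(3,1) = (4·(-0.105086) − (-0.125645)) / 3 = -0.098233
R(4,1) = -0.099986 + (-0.099986 − (-0.105086))/3 = -0.098286
R(4,2) = (16·(-0.098286) − (-0.098233)) / 15 = -0.098290

-0.0983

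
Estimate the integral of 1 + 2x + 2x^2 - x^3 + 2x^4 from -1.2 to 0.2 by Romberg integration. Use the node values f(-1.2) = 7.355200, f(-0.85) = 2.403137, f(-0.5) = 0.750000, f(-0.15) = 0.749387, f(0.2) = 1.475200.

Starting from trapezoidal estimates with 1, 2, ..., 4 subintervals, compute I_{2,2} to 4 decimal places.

I_{0,0} (trapezoid, 1 panel, h=1.4000): 6.181280
I_{1,0} (trapezoid, 2 panels, h=0.7000): 3.615640
I_{2,0} (trapezoid, 4 panels, h=0.3500): 2.911203
I_{1,1} = 3.615640 + (3.615640 − 6.181280)/3 = 2.760427
I_{2,1} = 2.911203 + (2.911203 − 3.615640)/3 = 2.676391
I_{2,2} = 2.676391 + (2.676391 − 2.760427)/15 = 2.670789

2.6708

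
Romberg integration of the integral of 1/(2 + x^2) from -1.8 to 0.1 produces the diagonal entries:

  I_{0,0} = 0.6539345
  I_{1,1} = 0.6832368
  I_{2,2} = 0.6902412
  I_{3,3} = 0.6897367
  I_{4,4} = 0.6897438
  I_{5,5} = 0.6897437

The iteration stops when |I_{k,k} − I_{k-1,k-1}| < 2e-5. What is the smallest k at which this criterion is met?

k = 4

|I_{1,1} − I_{0,0}| = 0.0293023 ≥ 2e-5
|I_{2,2} − I_{1,1}| = 0.0070044 ≥ 2e-5
|I_{3,3} − I_{2,2}| = 0.0005045 ≥ 2e-5
|I_{4,4} − I_{3,3}| = 0.0000071 < 2e-5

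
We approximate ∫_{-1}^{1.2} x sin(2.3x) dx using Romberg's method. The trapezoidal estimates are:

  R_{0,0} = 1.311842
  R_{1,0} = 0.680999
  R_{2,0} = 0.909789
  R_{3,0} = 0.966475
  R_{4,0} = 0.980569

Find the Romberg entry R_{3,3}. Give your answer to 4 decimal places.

0.9848

Richardson extrapolation on the trapezoidal column (denominator 4−1=3):
R_{1,1} = 0.680999 + (0.680999 − 1.311842)/3 = 0.470718
R_{2,1} = (4·0.909789 − 0.680999) / 3 = 0.986052
R_{3,1} = (4·0.966475 − 0.909789) / 3 = 0.985370
R_{2,2} = (16·0.986052 − 0.470718) / 15 = 1.020408
R_{3,2} = (16·0.985370 − 0.986052) / 15 = 0.985325
R_{3,3} = (64·0.985325 − 1.020408) / 63 = 0.984768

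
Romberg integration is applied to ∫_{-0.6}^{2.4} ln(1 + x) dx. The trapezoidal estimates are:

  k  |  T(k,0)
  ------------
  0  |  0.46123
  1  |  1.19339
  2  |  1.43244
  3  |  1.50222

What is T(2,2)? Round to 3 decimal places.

1.517

Richardson extrapolation on the trapezoidal column (denominator 4−1=3):
T(1,1) = (4·1.19339 − 0.46123) / 3 = 1.43744
T(2,1) = (4·1.43244 − 1.19339) / 3 = 1.51212
T(2,2) = 1.51212 + (1.51212 − 1.43744)/15 = 1.51710
(Column j=1 coincides with Simpson's rule on the same nodes.)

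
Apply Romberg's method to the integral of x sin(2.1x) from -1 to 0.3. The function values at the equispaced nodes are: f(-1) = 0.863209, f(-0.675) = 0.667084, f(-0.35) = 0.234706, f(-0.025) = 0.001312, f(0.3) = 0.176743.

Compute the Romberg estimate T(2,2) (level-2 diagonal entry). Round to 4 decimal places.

T(0,0) (trapezoid, 1 panel, h=1.3000): 0.675969
T(1,0) (trapezoid, 2 panels, h=0.6500): 0.490543
T(2,0) (trapezoid, 4 panels, h=0.3250): 0.462500
T(1,1) = 0.490543 + (0.490543 − 0.675969)/3 = 0.428734
T(2,1) = 0.462500 + (0.462500 − 0.490543)/3 = 0.453152
T(2,2) = 0.453152 + (0.453152 − 0.428734)/15 = 0.454780

0.4548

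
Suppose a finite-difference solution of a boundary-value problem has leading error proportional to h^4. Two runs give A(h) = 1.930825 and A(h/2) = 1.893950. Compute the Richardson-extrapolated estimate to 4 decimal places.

Extrapolated value = (16·A(h/2) − A(h)) / (16 − 1)
= (16·1.893950 − 1.930825) / 15
= 28.372375 / 15 = 1.891492

1.8915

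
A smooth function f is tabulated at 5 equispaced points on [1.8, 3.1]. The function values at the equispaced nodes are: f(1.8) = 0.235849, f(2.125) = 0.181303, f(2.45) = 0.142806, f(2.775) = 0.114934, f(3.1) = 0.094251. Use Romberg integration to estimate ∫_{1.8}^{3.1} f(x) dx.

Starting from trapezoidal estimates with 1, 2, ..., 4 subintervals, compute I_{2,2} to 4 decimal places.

I_{0,0} (trapezoid, 1 panel, h=1.3000): 0.214565
I_{1,0} (trapezoid, 2 panels, h=0.6500): 0.200106
I_{2,0} (trapezoid, 4 panels, h=0.3250): 0.196330
I_{1,1} = 0.200106 + (0.200106 − 0.214565)/3 = 0.195286
I_{2,1} = 0.196330 + (0.196330 − 0.200106)/3 = 0.195071
I_{2,2} = 0.195071 + (0.195071 − 0.195286)/15 = 0.195057

0.1951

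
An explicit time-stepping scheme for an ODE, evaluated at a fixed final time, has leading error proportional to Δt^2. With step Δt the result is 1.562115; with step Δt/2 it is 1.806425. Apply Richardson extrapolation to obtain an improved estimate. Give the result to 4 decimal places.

Extrapolated value = (4·A(Δt/2) − A(Δt)) / (4 − 1)
= (4·1.806425 − 1.562115) / 3
= 5.663585 / 3 = 1.887862

1.8879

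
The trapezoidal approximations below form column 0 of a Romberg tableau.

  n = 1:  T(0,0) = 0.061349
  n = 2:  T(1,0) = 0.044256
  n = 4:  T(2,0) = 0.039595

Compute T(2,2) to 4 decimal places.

0.0380

Richardson extrapolation on the trapezoidal column (denominator 4−1=3):
T(1,1) = (4·0.044256 − 0.061349) / 3 = 0.038558
T(2,1) = (4·0.039595 − 0.044256) / 3 = 0.038041
T(2,2) = (16·0.038041 − 0.038558) / 15 = 0.038007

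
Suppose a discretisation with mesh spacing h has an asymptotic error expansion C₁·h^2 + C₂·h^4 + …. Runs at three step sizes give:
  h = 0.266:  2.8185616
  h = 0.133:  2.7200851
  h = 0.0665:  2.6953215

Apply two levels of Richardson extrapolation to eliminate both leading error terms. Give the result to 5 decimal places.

First eliminate the h^2 term (factor 2^2 = 4):
  B₁ = (4·2.7200851 − 2.8185616)/3 = 2.6872596
  B₂ = (4·2.6953215 − 2.7200851)/3 = 2.6870670
Then eliminate the h^4 term (factor 2^4 = 16):
  (16·2.6870670 − 2.6872596)/15 = 2.6870542

2.68705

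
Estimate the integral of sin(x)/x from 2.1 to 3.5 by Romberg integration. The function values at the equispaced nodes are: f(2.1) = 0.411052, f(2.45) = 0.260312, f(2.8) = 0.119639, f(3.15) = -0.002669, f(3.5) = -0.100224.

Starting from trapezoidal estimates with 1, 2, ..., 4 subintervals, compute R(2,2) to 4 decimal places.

0.1844

R(0,0) (trapezoid, 1 panel, h=1.4000): 0.217580
R(1,0) (trapezoid, 2 panels, h=0.7000): 0.192537
R(2,0) (trapezoid, 4 panels, h=0.3500): 0.186444
R(1,1) = 0.192537 + (0.192537 − 0.217580)/3 = 0.184189
R(2,1) = 0.186444 + (0.186444 − 0.192537)/3 = 0.184413
R(2,2) = 0.184413 + (0.184413 − 0.184189)/15 = 0.184428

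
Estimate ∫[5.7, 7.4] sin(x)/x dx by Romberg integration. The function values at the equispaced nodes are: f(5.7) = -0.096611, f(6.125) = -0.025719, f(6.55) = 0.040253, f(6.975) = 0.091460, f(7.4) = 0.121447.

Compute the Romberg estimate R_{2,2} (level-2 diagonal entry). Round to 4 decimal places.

R_{0,0} (trapezoid, 1 panel, h=1.7000): 0.021111
R_{1,0} (trapezoid, 2 panels, h=0.8500): 0.044770
R_{2,0} (trapezoid, 4 panels, h=0.4250): 0.050325
R_{1,1} = 0.044770 + (0.044770 − 0.021111)/3 = 0.052656
R_{2,1} = 0.050325 + (0.050325 − 0.044770)/3 = 0.052177
R_{2,2} = 0.052177 + (0.052177 − 0.052656)/15 = 0.052145

0.0521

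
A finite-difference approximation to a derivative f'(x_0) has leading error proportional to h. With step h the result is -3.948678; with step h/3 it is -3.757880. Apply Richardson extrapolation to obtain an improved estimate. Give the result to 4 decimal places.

-3.6625

The leading error scales as h; refining by a factor of 3 reduces it by 3^1 = 3.
Extrapolated value = (3·A(h/3) − A(h)) / (3 − 1)
= (3·(-3.757880) − (-3.948678)) / 2
= -7.324962 / 2 = -3.662481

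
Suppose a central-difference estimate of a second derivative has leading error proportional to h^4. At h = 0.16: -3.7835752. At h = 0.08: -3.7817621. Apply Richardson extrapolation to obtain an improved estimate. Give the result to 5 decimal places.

Extrapolated value = (16·A(h/2) − A(h)) / (16 − 1)
= (16·(-3.7817621) − (-3.7835752)) / 15
= -56.7246184 / 15 = -3.7816412

-3.78164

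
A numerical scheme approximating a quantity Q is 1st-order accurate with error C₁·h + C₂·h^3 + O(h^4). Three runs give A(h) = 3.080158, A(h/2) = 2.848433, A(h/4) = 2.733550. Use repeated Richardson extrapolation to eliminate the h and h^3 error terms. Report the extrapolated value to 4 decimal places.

2.6189

First eliminate the h term (factor 2^1 = 2):
  B₁ = (2·2.848433 − 3.080158)/1 = 2.616708
  B₂ = (2·2.733550 − 2.848433)/1 = 2.618667
Then eliminate the h^3 term (factor 2^3 = 8):
  (8·2.618667 − 2.616708)/7 = 2.618947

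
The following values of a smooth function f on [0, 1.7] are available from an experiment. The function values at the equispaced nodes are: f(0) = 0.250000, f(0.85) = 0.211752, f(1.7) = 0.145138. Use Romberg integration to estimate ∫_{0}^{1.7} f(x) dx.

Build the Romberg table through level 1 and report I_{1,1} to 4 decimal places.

0.3519

I_{0,0} (trapezoid, 1 panel, h=1.7000): 0.335867
I_{1,0} (trapezoid, 2 panels, h=0.8500): 0.347923
I_{1,1} = 0.347923 + (0.347923 − 0.335867)/3 = 0.351942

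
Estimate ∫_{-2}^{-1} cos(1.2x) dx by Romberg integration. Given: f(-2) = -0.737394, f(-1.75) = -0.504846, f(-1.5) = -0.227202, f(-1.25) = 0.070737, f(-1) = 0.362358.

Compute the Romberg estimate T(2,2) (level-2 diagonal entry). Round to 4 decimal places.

-0.2138

T(0,0) (trapezoid, 1 panel, h=1.0000): -0.187518
T(1,0) (trapezoid, 2 panels, h=0.5000): -0.207360
T(2,0) (trapezoid, 4 panels, h=0.2500): -0.212207
T(1,1) = -0.207360 + (-0.207360 − (-0.187518))/3 = -0.213974
T(2,1) = -0.212207 + (-0.212207 − (-0.207360))/3 = -0.213823
T(2,2) = -0.213823 + (-0.213823 − (-0.213974))/15 = -0.213813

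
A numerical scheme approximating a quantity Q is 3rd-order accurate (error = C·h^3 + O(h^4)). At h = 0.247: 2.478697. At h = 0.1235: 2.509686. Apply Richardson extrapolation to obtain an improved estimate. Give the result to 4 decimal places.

2.5141

Extrapolated value = (8·A(h/2) − A(h)) / (8 − 1)
= (8·2.509686 − 2.478697) / 7
= 17.598791 / 7 = 2.514113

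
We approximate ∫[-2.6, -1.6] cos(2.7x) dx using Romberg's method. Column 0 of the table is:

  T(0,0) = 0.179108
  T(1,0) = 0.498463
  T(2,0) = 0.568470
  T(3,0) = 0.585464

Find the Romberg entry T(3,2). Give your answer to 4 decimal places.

0.5911

T(2,1) = (4·0.568470 − 0.498463) / 3 = 0.591806
T(3,1) = (4·0.585464 − 0.568470) / 3 = 0.591129
T(3,2) = 0.591129 + (0.591129 − 0.591806)/15 = 0.591084
(Column j=1 coincides with Simpson's rule on the same nodes.)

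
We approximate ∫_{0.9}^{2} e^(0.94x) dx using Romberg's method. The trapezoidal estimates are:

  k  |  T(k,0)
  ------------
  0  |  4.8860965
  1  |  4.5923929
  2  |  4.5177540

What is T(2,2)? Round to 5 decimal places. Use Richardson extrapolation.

4.49277

Richardson extrapolation on the trapezoidal column (denominator 4−1=3):
T(1,1) = (4·4.5923929 − 4.8860965) / 3 = 4.4944917
T(2,1) = (4·4.5177540 − 4.5923929) / 3 = 4.4928744
T(2,2) = (16·4.4928744 − 4.4944917) / 15 = 4.4927666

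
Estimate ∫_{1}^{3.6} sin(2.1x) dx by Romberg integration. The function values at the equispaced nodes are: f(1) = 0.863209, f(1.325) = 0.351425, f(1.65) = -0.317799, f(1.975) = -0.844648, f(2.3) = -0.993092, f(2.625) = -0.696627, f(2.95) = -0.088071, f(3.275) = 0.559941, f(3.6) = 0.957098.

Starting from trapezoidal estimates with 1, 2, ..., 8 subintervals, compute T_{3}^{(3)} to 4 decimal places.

T_{0}^{(0)} (trapezoid, 1 panel, h=2.6000): 2.366399
T_{1}^{(0)} (trapezoid, 2 panels, h=1.3000): -0.107820
T_{2}^{(0)} (trapezoid, 4 panels, h=0.6500): -0.317726
T_{3}^{(0)} (trapezoid, 8 panels, h=0.3250): -0.363583
T_{1}^{(1)} = -0.107820 + (-0.107820 − 2.366399)/3 = -0.932560
T_{2}^{(1)} = -0.317726 + (-0.317726 − (-0.107820))/3 = -0.387695
T_{3}^{(1)} = -0.363583 + (-0.363583 − (-0.317726))/3 = -0.378869
T_{2}^{(2)} = -0.387695 + (-0.387695 − (-0.932560))/15 = -0.351371
T_{3}^{(2)} = -0.378869 + (-0.378869 − (-0.387695))/15 = -0.378281
T_{3}^{(3)} = -0.378281 + (-0.378281 − (-0.351371))/63 = -0.378708

-0.3787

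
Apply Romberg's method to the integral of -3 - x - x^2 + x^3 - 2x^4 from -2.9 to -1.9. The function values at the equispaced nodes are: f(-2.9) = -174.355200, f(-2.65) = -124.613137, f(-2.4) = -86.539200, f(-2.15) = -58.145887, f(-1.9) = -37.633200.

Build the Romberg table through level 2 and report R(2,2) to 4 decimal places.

-93.0075

R(0,0) (trapezoid, 1 panel, h=1.0000): -105.994200
R(1,0) (trapezoid, 2 panels, h=0.5000): -96.266700
R(2,0) (trapezoid, 4 panels, h=0.2500): -93.823106
R(1,1) = -96.266700 + (-96.266700 − (-105.994200))/3 = -93.024200
R(2,1) = -93.823106 + (-93.823106 − (-96.266700))/3 = -93.008575
R(2,2) = -93.008575 + (-93.008575 − (-93.024200))/15 = -93.007533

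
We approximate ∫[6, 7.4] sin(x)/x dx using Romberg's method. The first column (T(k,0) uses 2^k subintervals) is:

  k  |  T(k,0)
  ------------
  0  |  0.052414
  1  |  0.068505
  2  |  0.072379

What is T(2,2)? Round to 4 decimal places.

0.0737

Richardson extrapolation on the trapezoidal column (denominator 4−1=3):
T(1,1) = (4·0.068505 − 0.052414) / 3 = 0.073869
T(2,1) = (4·0.072379 − 0.068505) / 3 = 0.073670
T(2,2) = (16·0.073670 − 0.073869) / 15 = 0.073657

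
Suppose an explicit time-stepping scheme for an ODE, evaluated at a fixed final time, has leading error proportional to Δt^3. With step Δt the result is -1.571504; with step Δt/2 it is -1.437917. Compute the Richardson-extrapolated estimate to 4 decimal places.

The leading error scales as Δt^3; refining by a factor of 2 reduces it by 2^3 = 8.
Extrapolated value = (8·A(Δt/2) − A(Δt)) / (8 − 1)
= (8·(-1.437917) − (-1.571504)) / 7
= -9.931832 / 7 = -1.418833

-1.4188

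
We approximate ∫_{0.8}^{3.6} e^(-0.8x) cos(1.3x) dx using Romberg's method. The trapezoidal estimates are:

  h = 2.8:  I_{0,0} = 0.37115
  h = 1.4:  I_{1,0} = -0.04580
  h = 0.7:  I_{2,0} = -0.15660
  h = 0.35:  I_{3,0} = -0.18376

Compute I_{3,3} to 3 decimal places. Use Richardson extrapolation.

-0.193

Richardson extrapolation on the trapezoidal column (denominator 4−1=3):
I_{1,1} = -0.04580 + (-0.04580 − 0.37115)/3 = -0.18478
I_{2,1} = (4·(-0.15660) − (-0.04580)) / 3 = -0.19353
I_{3,1} = -0.18376 + (-0.18376 − (-0.15660))/3 = -0.19281
I_{2,2} = -0.19353 + (-0.19353 − (-0.18478))/15 = -0.19411
I_{3,2} = -0.19281 + (-0.19281 − (-0.19353))/15 = -0.19276
I_{3,3} = -0.19276 + (-0.19276 − (-0.19411))/63 = -0.19274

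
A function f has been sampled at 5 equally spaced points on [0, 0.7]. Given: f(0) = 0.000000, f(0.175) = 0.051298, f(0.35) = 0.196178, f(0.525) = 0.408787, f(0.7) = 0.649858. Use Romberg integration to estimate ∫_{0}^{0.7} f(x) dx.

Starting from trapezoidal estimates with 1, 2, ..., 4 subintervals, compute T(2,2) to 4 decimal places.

0.1682

T(0,0) (trapezoid, 1 panel, h=0.7000): 0.227450
T(1,0) (trapezoid, 2 panels, h=0.3500): 0.182387
T(2,0) (trapezoid, 4 panels, h=0.1750): 0.171709
T(1,1) = 0.182387 + (0.182387 − 0.227450)/3 = 0.167366
T(2,1) = 0.171709 + (0.171709 − 0.182387)/3 = 0.168150
T(2,2) = 0.168150 + (0.168150 − 0.167366)/15 = 0.168202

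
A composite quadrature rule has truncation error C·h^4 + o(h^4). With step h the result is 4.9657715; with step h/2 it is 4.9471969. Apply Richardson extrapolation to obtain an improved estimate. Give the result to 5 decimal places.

The leading error scales as h^4; refining by a factor of 2 reduces it by 2^4 = 16.
Extrapolated value = (16·A(h/2) − A(h)) / (16 − 1)
= (16·4.9471969 − 4.9657715) / 15
= 74.1893789 / 15 = 4.9459586

4.94596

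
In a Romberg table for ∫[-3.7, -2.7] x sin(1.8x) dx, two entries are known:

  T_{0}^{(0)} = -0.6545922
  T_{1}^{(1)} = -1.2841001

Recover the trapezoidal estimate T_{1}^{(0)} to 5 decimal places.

-1.12672

From T_{1}^{(1)} = (4·T_{1}^{(0)} − T_{0}^{(0)})/3, solve for T_{1}^{(0)}:
4·T_{1}^{(0)} = 3·(-1.2841001) + (-0.6545922) = -4.5068925
T_{1}^{(0)} = -1.1267231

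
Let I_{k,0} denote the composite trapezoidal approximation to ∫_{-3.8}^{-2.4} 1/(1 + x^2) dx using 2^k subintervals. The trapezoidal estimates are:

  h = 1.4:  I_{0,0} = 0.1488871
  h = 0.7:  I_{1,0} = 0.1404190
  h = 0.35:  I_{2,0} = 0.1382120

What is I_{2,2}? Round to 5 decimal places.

Richardson extrapolation on the trapezoidal column (denominator 4−1=3):
I_{1,1} = 0.1404190 + (0.1404190 − 0.1488871)/3 = 0.1375963
I_{2,1} = (4·0.1382120 − 0.1404190) / 3 = 0.1374763
I_{2,2} = (16·0.1374763 − 0.1375963) / 15 = 0.1374683
(Column j=1 coincides with Simpson's rule on the same nodes.)

0.13747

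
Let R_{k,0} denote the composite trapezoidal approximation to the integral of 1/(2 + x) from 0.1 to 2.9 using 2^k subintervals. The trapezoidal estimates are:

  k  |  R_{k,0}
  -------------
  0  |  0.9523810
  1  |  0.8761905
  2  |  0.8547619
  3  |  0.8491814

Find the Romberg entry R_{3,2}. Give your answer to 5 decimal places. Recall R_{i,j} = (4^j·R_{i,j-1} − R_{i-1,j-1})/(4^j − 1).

R_{2,1} = (4·0.8547619 − 0.8761905) / 3 = 0.8476190
R_{3,1} = (4·0.8491814 − 0.8547619) / 3 = 0.8473212
R_{3,2} = 0.8473212 + (0.8473212 − 0.8476190)/15 = 0.8473013

0.84730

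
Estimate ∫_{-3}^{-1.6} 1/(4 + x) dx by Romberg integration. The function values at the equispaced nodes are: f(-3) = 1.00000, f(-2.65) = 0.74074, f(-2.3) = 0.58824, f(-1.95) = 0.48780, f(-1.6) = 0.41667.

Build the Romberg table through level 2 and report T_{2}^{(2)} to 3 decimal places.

0.876

T_{0}^{(0)} (trapezoid, 1 panel, h=1.4000): 0.99167
T_{1}^{(0)} (trapezoid, 2 panels, h=0.7000): 0.90760
T_{2}^{(0)} (trapezoid, 4 panels, h=0.3500): 0.88379
T_{1}^{(1)} = 0.90760 + (0.90760 − 0.99167)/3 = 0.87958
T_{2}^{(1)} = 0.88379 + (0.88379 − 0.90760)/3 = 0.87585
T_{2}^{(2)} = 0.87585 + (0.87585 − 0.87958)/15 = 0.87560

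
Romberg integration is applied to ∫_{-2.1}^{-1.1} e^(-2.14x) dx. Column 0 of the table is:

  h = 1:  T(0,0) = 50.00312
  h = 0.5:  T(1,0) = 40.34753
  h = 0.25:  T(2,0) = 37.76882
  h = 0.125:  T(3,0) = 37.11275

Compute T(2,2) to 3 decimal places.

Richardson extrapolation on the trapezoidal column (denominator 4−1=3):
T(1,1) = (4·40.34753 − 50.00312) / 3 = 37.12900
T(2,1) = 37.76882 + (37.76882 − 40.34753)/3 = 36.90925
T(2,2) = 36.90925 + (36.90925 − 37.12900)/15 = 36.89460
(Column j=1 coincides with Simpson's rule on the same nodes.)

36.895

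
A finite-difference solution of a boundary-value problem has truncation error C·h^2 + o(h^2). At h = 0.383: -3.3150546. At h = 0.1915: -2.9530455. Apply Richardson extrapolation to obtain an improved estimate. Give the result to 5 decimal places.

-2.83238

Extrapolated value = (4·A(h/2) − A(h)) / (4 − 1)
= (4·(-2.9530455) − (-3.3150546)) / 3
= -8.4971274 / 3 = -2.8323758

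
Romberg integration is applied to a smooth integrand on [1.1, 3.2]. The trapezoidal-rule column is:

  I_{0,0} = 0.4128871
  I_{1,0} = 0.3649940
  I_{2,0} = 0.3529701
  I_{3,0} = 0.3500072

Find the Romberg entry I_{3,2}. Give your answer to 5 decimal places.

Richardson extrapolation on the trapezoidal column (denominator 4−1=3):
I_{2,1} = (4·0.3529701 − 0.3649940) / 3 = 0.3489621
I_{3,1} = 0.3500072 + (0.3500072 − 0.3529701)/3 = 0.3490196
I_{3,2} = (16·0.3490196 − 0.3489621) / 15 = 0.3490234
(Column j=1 coincides with Simpson's rule on the same nodes.)

0.34902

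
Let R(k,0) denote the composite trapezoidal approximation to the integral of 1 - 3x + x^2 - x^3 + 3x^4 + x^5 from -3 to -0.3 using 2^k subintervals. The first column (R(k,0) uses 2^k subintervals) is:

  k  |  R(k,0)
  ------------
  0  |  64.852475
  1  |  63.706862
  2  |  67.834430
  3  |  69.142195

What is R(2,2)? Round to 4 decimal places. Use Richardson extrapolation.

Richardson extrapolation on the trapezoidal column (denominator 4−1=3):
R(1,1) = 63.706862 + (63.706862 − 64.852475)/3 = 63.324991
R(2,1) = (4·67.834430 − 63.706862) / 3 = 69.210286
R(2,2) = (16·69.210286 − 63.324991) / 15 = 69.602639

69.6026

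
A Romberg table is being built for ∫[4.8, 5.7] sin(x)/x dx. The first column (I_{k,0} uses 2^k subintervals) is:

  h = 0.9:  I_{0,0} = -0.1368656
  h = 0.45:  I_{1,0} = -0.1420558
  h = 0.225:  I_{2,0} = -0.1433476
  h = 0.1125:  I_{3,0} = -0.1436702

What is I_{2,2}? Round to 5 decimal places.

Richardson extrapolation on the trapezoidal column (denominator 4−1=3):
I_{1,1} = -0.1420558 + (-0.1420558 − (-0.1368656))/3 = -0.1437859
I_{2,1} = -0.1433476 + (-0.1433476 − (-0.1420558))/3 = -0.1437782
I_{2,2} = -0.1437782 + (-0.1437782 − (-0.1437859))/15 = -0.1437777
(Column j=1 coincides with Simpson's rule on the same nodes.)

-0.14378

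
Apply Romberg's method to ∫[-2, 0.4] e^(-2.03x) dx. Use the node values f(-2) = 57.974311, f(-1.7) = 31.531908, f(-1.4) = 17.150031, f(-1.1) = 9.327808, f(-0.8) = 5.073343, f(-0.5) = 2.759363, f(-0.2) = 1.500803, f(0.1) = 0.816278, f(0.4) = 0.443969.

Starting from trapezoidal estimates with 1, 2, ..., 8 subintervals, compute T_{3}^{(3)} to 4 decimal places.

28.3410

T_{0}^{(0)} (trapezoid, 1 panel, h=2.4000): 70.101936
T_{1}^{(0)} (trapezoid, 2 panels, h=1.2000): 41.138980
T_{2}^{(0)} (trapezoid, 4 panels, h=0.6000): 31.759990
T_{3}^{(0)} (trapezoid, 8 panels, h=0.3000): 29.210602
T_{1}^{(1)} = 41.138980 + (41.138980 − 70.101936)/3 = 31.484661
T_{2}^{(1)} = 31.759990 + (31.759990 − 41.138980)/3 = 28.633660
T_{3}^{(1)} = 29.210602 + (29.210602 − 31.759990)/3 = 28.360806
T_{2}^{(2)} = 28.633660 + (28.633660 − 31.484661)/15 = 28.443593
T_{3}^{(2)} = 28.360806 + (28.360806 − 28.633660)/15 = 28.342616
T_{3}^{(3)} = 28.342616 + (28.342616 − 28.443593)/63 = 28.341013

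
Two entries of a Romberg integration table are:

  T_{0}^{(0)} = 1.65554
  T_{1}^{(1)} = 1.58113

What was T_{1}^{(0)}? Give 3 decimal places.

From T_{1}^{(1)} = (4·T_{1}^{(0)} − T_{0}^{(0)})/3, solve for T_{1}^{(0)}:
4·T_{1}^{(0)} = 3·1.58113 + 1.65554 = 6.39893
T_{1}^{(0)} = 1.59973

1.600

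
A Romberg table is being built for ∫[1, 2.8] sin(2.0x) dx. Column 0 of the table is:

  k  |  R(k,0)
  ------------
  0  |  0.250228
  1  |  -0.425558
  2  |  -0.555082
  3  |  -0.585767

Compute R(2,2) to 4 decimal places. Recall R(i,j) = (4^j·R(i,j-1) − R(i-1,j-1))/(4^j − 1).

Richardson extrapolation on the trapezoidal column (denominator 4−1=3):
R(1,1) = (4·(-0.425558) − 0.250228) / 3 = -0.650820
R(2,1) = -0.555082 + (-0.555082 − (-0.425558))/3 = -0.598257
R(2,2) = (16·(-0.598257) − (-0.650820)) / 15 = -0.594753

-0.5948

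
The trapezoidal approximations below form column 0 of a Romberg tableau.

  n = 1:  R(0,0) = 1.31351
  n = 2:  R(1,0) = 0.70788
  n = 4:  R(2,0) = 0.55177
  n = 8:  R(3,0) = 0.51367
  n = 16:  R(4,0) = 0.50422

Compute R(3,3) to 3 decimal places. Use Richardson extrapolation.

Richardson extrapolation on the trapezoidal column (denominator 4−1=3):
R(1,1) = 0.70788 + (0.70788 − 1.31351)/3 = 0.50600
R(2,1) = 0.55177 + (0.55177 − 0.70788)/3 = 0.49973
R(3,1) = (4·0.51367 − 0.55177) / 3 = 0.50097
R(2,2) = 0.49973 + (0.49973 − 0.50600)/15 = 0.49931
R(3,2) = 0.50097 + (0.50097 − 0.49973)/15 = 0.50105
R(3,3) = 0.50105 + (0.50105 − 0.49931)/63 = 0.50108

0.501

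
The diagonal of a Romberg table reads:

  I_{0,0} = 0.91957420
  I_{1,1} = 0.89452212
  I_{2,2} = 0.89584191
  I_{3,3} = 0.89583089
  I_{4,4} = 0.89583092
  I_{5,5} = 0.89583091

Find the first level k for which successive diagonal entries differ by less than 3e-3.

k = 2

|I_{1,1} − I_{0,0}| = 0.02505208 ≥ 3e-3
|I_{2,2} − I_{1,1}| = 0.00131979 < 3e-3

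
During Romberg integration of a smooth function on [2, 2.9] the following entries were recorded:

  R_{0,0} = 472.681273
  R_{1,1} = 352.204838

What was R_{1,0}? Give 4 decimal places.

382.3239

From R_{1,1} = (4·R_{1,0} − R_{0,0})/3, solve for R_{1,0}:
4·R_{1,0} = 3·352.204838 + 472.681273 = 1529.295787
R_{1,0} = 382.323947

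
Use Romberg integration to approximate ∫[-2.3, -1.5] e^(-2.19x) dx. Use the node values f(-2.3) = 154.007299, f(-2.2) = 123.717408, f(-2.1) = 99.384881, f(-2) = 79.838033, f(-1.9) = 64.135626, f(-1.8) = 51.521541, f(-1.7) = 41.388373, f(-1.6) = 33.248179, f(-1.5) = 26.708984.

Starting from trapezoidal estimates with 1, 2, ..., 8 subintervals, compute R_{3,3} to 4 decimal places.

58.1271

R_{0,0} (trapezoid, 1 panel, h=0.8000): 72.286513
R_{1,0} (trapezoid, 2 panels, h=0.4000): 61.797507
R_{2,0} (trapezoid, 4 panels, h=0.2000): 59.053404
R_{3,0} (trapezoid, 8 panels, h=0.1000): 58.359218
R_{1,1} = 61.797507 + (61.797507 − 72.286513)/3 = 58.301172
R_{2,1} = 59.053404 + (59.053404 − 61.797507)/3 = 58.138703
R_{3,1} = 58.359218 + (58.359218 − 59.053404)/3 = 58.127823
R_{2,2} = 58.138703 + (58.138703 − 58.301172)/15 = 58.127872
R_{3,2} = 58.127823 + (58.127823 − 58.138703)/15 = 58.127098
R_{3,3} = 58.127098 + (58.127098 − 58.127872)/63 = 58.127086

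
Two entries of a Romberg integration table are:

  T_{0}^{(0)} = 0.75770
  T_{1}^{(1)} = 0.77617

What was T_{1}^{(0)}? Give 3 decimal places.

0.772

From T_{1}^{(1)} = (4·T_{1}^{(0)} − T_{0}^{(0)})/3, solve for T_{1}^{(0)}:
4·T_{1}^{(0)} = 3·0.77617 + 0.75770 = 3.08621
T_{1}^{(0)} = 0.77155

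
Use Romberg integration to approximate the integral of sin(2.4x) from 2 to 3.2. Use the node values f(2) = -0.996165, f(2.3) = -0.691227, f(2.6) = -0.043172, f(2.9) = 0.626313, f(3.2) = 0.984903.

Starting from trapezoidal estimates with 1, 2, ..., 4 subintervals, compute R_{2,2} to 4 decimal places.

-0.0357

R_{0,0} (trapezoid, 1 panel, h=1.2000): -0.006757
R_{1,0} (trapezoid, 2 panels, h=0.6000): -0.029282
R_{2,0} (trapezoid, 4 panels, h=0.3000): -0.034115
R_{1,1} = -0.029282 + (-0.029282 − (-0.006757))/3 = -0.036790
R_{2,1} = -0.034115 + (-0.034115 − (-0.029282))/3 = -0.035726
R_{2,2} = -0.035726 + (-0.035726 − (-0.036790))/15 = -0.035655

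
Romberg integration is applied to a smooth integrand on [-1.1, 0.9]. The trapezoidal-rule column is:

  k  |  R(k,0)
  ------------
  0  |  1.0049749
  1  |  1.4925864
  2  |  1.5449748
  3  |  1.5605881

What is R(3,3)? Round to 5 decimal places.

1.56617

R(1,1) = 1.4925864 + (1.4925864 − 1.0049749)/3 = 1.6551236
R(2,1) = (4·1.5449748 − 1.4925864) / 3 = 1.5624376
R(3,1) = 1.5605881 + (1.5605881 − 1.5449748)/3 = 1.5657925
R(2,2) = 1.5624376 + (1.5624376 − 1.6551236)/15 = 1.5562585
R(3,2) = 1.5657925 + (1.5657925 − 1.5624376)/15 = 1.5660162
R(3,3) = 1.5660162 + (1.5660162 − 1.5562585)/63 = 1.5661711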